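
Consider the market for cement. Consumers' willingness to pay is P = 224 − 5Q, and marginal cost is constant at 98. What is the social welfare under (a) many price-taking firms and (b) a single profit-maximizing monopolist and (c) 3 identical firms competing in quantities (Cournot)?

Competition: TS = 1587.6; Monopoly: TS = 1190.7; Cournot: TS = 1488.375

Competitive firms price at marginal cost: P = 98, giving Q = 25.2.
CS = ½·(224 − 98)·25.2 = 1587.6; PS = (98 − 98)·25.2 = 0; TS = 1587.6.
The monopolist equates marginal revenue to marginal cost: 224 − 10Q = 98, so Q = 12.6. From demand, P = 161.
CS = ½·(224 − 161)·12.6 = 396.9; PS = (161 − 98)·12.6 = 793.8; TS = 1190.7.
In a 3-firm Cournot equilibrium, symmetry and the first-order condition give q = (224 − 98)/(20) = 6.3. So Q = 18.9 and P = 129.5.
CS = ½·(224 − 129.5)·18.9 = 893.025; PS = (129.5 − 98)·18.9 = 595.35; TS = 1488.375.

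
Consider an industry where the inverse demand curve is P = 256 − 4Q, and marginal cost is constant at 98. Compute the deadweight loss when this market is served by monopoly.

Perfect competition: P = MC = 98, so 256 − 4Q = 98 and Q = 39.5.
The monopolist equates marginal revenue to marginal cost: 256 − 8Q = 98, so Q = 19.75. From demand, P = 177.
DWL is the triangle between Q = 19.75 and Q = 39.5: ½·(39.5 − 19.75)·(177 − 98) = 780.125.

DWL = 780.125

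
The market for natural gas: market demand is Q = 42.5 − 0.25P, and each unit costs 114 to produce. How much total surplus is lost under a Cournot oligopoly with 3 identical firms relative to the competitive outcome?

DWL = 24.5

Inverting demand: P = 170 − 4Q.
Competitive firms price at marginal cost: P = 114, giving Q = 14.
In a 3-firm Cournot equilibrium, symmetry and the first-order condition give q = (170 − 114)/(16) = 3.5. So Q = 10.5 and P = 128.
DWL is the triangle between Q = 10.5 and Q = 14: ½·(14 − 10.5)·(128 − 114) = 24.5.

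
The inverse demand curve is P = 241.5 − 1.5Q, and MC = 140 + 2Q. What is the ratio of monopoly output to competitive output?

Q_m/Q_c = 0.7

Monopoly sets MR = MC: 241.5 − 3Q = 140 + 2Q ⇒ Q = 20.3, P = 241.5 − 1.5·20.3 = 211.05.
Under competition P = MC: 241.5 − 1.5Q = 140 + 2Q ⇒ Q = 29, P = 198.
Ratio Q_m/Q_c = 20.3/29 = 0.7.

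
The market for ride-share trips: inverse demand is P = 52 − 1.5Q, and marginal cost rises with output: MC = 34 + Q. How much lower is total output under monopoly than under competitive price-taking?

Q falls by 2.7

Competitive equilibrium sets price equal to marginal cost: 52 − 1.5Q = 34 + Q, so Q = 7.2 and P = 41.2.
Monopoly sets MR = MC: 52 − 3Q = 34 + Q ⇒ Q = 4.5, P = 52 − 1.5·4.5 = 45.25.
Change in total output: 4.5 − 7.2 = −2.7.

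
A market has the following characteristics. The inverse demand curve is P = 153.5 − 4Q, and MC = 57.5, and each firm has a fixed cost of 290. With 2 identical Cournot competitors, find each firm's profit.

π_i = −34

In a 2-firm Cournot equilibrium, symmetry and the first-order condition give q = (153.5 − 57.5)/(12) = 8. So Q = 16 and P = 89.5.
Each firm's profit = (89.5 − 57.5)·8 − 290 = −34.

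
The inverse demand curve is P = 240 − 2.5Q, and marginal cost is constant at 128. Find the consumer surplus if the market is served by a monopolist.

The monopolist equates marginal revenue to marginal cost: 240 − 5Q = 128, so Q = 22.4. From demand, P = 184.
CS = ½·(240 − 184)·22.4 = 627.2.

CS = 627.2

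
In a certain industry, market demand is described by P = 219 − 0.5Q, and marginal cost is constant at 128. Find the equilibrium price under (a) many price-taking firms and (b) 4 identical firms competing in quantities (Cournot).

Competition: P = 128; Cournot: P = 146.2

Competitive firms price at marginal cost: P = 128, giving Q = 182.
Cournot with 4 identical firms: the symmetric best-response condition is 219 − 2.5q = 128. Each firm produces q = 36.4, total output Q = 145.6, price P = 146.2.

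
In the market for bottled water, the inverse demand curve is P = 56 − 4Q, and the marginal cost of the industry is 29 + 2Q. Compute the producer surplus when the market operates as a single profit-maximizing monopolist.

PS = 36.45

A monopolist chooses Q where MR = MC. MR = 56 − 8Q; setting this equal to 29 + 2Q gives Q = 2.7 and P = 45.2.
PS = P·Q − VC(Q) = 45.2·2.7 − (29·2.7 + ½·2·2.7²) = 36.45.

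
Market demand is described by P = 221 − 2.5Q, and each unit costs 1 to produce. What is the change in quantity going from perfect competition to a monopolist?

Q falls by 44

Perfect competition: P = MC = 1, so 221 − 2.5Q = 1 and Q = 88.
Monopoly sets MR = MC: 221 − 5Q = 1 ⇒ Q = 44, P = 221 − 2.5·44 = 111.
Change in quantity: 44 − 88 = −44.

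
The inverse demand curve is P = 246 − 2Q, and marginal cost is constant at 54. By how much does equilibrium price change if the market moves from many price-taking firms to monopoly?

Equilibrium price rises by 96

Under competition P = MC = 54, so Q = (246 − 54)/2 = 96.
A monopolist chooses Q where MR = MC. MR = 246 − 4Q; setting this equal to 54 gives Q = 48 and P = 150.
Change in equilibrium price: 150 − 54 = 96.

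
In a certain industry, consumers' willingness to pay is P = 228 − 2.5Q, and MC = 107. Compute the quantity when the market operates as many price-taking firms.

Q = 48.4

Competitive firms price at marginal cost: P = 107, giving Q = 48.4.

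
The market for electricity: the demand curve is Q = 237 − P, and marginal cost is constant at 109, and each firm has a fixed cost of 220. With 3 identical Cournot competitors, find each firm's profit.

Inverting demand: P = 237 − Q.
Cournot with 3 identical firms: the symmetric best-response condition is 237 − 4q = 109. Each firm produces q = 32, total output Q = 96, price P = 141.
Each firm's profit = (141 − 109)·32 − 220 = 804.

π_i = 804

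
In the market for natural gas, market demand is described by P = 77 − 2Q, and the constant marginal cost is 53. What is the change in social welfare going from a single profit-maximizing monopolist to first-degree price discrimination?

A monopolist chooses Q where MR = MC. MR = 77 − 4Q; setting this equal to 53 gives Q = 6 and P = 65.
CS = ½·(77 − 65)·6 = 36; PS = (65 − 53)·6 = 72; TS = 108.
Under first-degree price discrimination the firm charges each unit its demand price and produces up to where P = MC, i.e. Q = 12. Consumer surplus is zero; producer surplus equals total surplus.
TS = 144 (equal to competitive TS).
Change in social welfare: 144 − 108 = 36.

Social welfare rises by 36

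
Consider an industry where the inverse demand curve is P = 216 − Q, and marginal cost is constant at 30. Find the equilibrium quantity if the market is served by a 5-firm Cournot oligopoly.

Q = 155

In a 5-firm Cournot equilibrium, symmetry and the first-order condition give q = (216 − 30)/(6) = 31. So Q = 155 and P = 61.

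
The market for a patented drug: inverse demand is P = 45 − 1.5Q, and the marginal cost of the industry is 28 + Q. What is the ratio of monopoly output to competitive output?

A monopolist chooses Q where MR = MC. MR = 45 − 3Q; setting this equal to 28 + Q gives Q = 4.25 and P = 38.625.
Under competition P = MC: 45 − 1.5Q = 28 + Q ⇒ Q = 6.8, P = 34.8.
Ratio Q_m/Q_c = 4.25/6.8 = 0.625.

Q_m/Q_c = 0.625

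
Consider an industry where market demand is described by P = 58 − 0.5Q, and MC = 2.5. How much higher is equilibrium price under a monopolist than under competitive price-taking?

Perfect competition: P = MC = 2.5, so 58 − 0.5Q = 2.5 and Q = 111.
The monopolist equates marginal revenue to marginal cost: 58 − Q = 2.5, so Q = 55.5. From demand, P = 30.25.
Change in equilibrium price: 30.25 − 2.5 = 27.75.

Equilibrium price rises by 27.75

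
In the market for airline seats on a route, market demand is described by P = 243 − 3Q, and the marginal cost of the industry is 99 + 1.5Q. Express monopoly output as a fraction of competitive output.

A monopolist chooses Q where MR = MC. MR = 243 − 6Q; setting this equal to 99 + 1.5Q gives Q = 19.2 and P = 185.4.
Under competition P = MC: 243 − 3Q = 99 + 1.5Q ⇒ Q = 32, P = 147.
Ratio Q_m/Q_c = 19.2/32 = 0.6.

Q_m/Q_c = 0.6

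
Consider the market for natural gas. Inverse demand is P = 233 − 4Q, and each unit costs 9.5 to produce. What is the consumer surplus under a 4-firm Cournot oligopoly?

In a 4-firm Cournot equilibrium, symmetry and the first-order condition give q = (233 − 9.5)/(20) = 11.175. So Q = 44.7 and P = 54.2.
CS = ½·(233 − 54.2)·44.7 = 3996.18.

CS = 3996.18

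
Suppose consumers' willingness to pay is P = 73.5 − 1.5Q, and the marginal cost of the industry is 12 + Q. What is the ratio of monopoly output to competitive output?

A monopolist chooses Q where MR = MC. MR = 73.5 − 3Q; setting this equal to 12 + Q gives Q = 15.375 and P = 807/16.
Under competition P = MC: 73.5 − 1.5Q = 12 + Q ⇒ Q = 24.6, P = 36.6.
Ratio Q_m/Q_c = 15.375/24.6 = 0.625.

Q_m/Q_c = 0.625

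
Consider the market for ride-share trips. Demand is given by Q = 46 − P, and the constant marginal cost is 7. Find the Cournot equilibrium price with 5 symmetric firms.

Inverting demand: P = 46 − Q.
In a 5-firm Cournot equilibrium, symmetry and the first-order condition give q = (46 − 7)/(6) = 6.5. So Q = 32.5 and P = 13.5.

P = 13.5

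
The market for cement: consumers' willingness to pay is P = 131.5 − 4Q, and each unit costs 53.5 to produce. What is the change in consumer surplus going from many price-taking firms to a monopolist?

CS falls by 570.375

Competitive firms price at marginal cost: P = 53.5, giving Q = 19.5.
CS = ½·(131.5 − 53.5)·19.5 = 760.5.
Monopoly sets MR = MC: 131.5 − 8Q = 53.5 ⇒ Q = 9.75, P = 131.5 − 4·9.75 = 92.5.
CS = ½·(131.5 − 92.5)·9.75 = 190.125.
Change in consumer surplus: 190.125 − 760.5 = −570.375.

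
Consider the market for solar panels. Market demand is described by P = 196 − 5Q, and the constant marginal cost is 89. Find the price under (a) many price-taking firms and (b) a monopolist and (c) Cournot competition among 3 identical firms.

Under competition P = MC = 89, so Q = (196 − 89)/5 = 21.4.
The monopolist equates marginal revenue to marginal cost: 196 − 10Q = 89, so Q = 10.7. From demand, P = 142.5.
In a 3-firm Cournot equilibrium, symmetry and the first-order condition give q = (196 − 89)/(20) = 5.35. So Q = 16.05 and P = 115.75.

Competition: P = 89; Monopoly: P = 142.5; Cournot: P = 115.75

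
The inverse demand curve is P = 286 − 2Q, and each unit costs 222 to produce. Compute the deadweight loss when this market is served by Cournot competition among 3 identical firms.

DWL = 64

Competitive firms price at marginal cost: P = 222, giving Q = 32.
Cournot with 3 identical firms: the symmetric best-response condition is 286 − 8q = 222. Each firm produces q = 8, total output Q = 24, price P = 238.
DWL is the triangle between Q = 24 and Q = 32: ½·(32 − 24)·(238 − 222) = 64.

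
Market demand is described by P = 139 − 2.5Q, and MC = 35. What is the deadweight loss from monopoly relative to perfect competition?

DWL = 540.8

Competitive firms price at marginal cost: P = 35, giving Q = 41.6.
A monopolist chooses Q where MR = MC. MR = 139 − 5Q; setting this equal to 35 gives Q = 20.8 and P = 87.
DWL is the triangle between Q = 20.8 and Q = 41.6: ½·(41.6 − 20.8)·(87 − 35) = 540.8.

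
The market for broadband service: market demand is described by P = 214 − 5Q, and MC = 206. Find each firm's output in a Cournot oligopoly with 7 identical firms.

q_i = 0.2

Cournot with 7 identical firms: the symmetric best-response condition is 214 − 40q = 206. Each firm produces q = 0.2, total output Q = 1.4, price P = 207.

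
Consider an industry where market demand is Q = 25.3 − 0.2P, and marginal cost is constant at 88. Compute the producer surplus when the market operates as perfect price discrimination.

Inverting demand: P = 126.5 − 5Q.
Under first-degree price discrimination the firm charges each unit its demand price and produces up to where P = MC, i.e. Q = 7.7. Consumer surplus is zero; producer surplus equals total surplus.
PS = ½·(126.5 − 88)·7.7 = 148.225.

PS = 148.225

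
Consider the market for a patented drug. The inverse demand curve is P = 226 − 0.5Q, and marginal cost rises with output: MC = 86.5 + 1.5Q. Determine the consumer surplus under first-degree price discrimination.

Under first-degree price discrimination the firm charges each unit its demand price and produces up to where P = MC, i.e. Q = 69.75. Consumer surplus is zero; producer surplus equals total surplus.
CS = 0.

CS = 0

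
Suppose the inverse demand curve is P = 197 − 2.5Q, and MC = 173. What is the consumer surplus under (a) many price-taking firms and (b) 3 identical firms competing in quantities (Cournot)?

Competition: CS = 115.2; Cournot: CS = 64.8

Perfect competition: P = MC = 173, so 197 − 2.5Q = 173 and Q = 9.6.
CS = ½·(197 − 173)·9.6 = 115.2.
Cournot with 3 identical firms: the symmetric best-response condition is 197 − 10q = 173. Each firm produces q = 2.4, total output Q = 7.2, price P = 179.
CS = ½·(197 − 179)·7.2 = 64.8.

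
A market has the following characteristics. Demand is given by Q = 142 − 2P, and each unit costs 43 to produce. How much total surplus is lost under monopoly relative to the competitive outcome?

DWL = 196

Inverting demand: P = 71 − 0.5Q.
Perfect competition: P = MC = 43, so 71 − 0.5Q = 43 and Q = 56.
Monopoly sets MR = MC: 71 − Q = 43 ⇒ Q = 28, P = 71 − 0.5·28 = 57.
DWL is the triangle between Q = 28 and Q = 56: ½·(56 − 28)·(57 − 43) = 196.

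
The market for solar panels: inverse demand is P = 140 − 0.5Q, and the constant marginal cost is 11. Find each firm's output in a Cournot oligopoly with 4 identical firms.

q_i = 51.6

In a 4-firm Cournot equilibrium, symmetry and the first-order condition give q = (140 − 11)/(2.5) = 51.6. So Q = 206.4 and P = 36.8.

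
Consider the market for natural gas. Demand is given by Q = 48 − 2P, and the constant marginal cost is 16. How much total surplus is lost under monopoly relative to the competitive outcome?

DWL = 16

Inverting demand: P = 24 − 0.5Q.
Under competition P = MC = 16, so Q = (24 − 16)/0.5 = 16.
Monopoly sets MR = MC: 24 − Q = 16 ⇒ Q = 8, P = 24 − 0.5·8 = 20.
DWL is the triangle between Q = 8 and Q = 16: ½·(16 − 8)·(20 − 16) = 16.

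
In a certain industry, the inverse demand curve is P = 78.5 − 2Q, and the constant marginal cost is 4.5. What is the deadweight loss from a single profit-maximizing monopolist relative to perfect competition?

Competitive firms price at marginal cost: P = 4.5, giving Q = 37.
The monopolist equates marginal revenue to marginal cost: 78.5 − 4Q = 4.5, so Q = 18.5. From demand, P = 41.5.
DWL is the triangle between Q = 18.5 and Q = 37: ½·(37 − 18.5)·(41.5 − 4.5) = 342.25.

DWL = 342.25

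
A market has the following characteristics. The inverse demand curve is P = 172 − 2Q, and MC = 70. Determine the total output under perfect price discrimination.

With perfect price discrimination, output is the efficient level Q = 51 (where demand meets MC), but every buyer pays their willingness to pay: CS = 0 and PS = total surplus.

Q = 51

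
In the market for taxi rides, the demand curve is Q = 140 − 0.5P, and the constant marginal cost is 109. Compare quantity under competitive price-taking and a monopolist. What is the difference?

Inverting demand: P = 280 − 2Q.
Competitive firms price at marginal cost: P = 109, giving Q = 85.5.
A monopolist chooses Q where MR = MC. MR = 280 − 4Q; setting this equal to 109 gives Q = 42.75 and P = 194.5.
Change in quantity: 42.75 − 85.5 = −42.75.

Q falls by 42.75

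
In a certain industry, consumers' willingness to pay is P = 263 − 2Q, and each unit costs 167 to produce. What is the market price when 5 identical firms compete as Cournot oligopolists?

In a 5-firm Cournot equilibrium, symmetry and the first-order condition give q = (263 − 167)/(12) = 8. So Q = 40 and P = 183.

P = 183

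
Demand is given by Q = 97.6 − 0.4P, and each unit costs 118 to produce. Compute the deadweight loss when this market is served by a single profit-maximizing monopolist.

DWL = 793.8

Inverting demand: P = 244 − 2.5Q.
Perfect competition: P = MC = 118, so 244 − 2.5Q = 118 and Q = 50.4.
Monopoly sets MR = MC: 244 − 5Q = 118 ⇒ Q = 25.2, P = 244 − 2.5·25.2 = 181.
DWL is the triangle between Q = 25.2 and Q = 50.4: ½·(50.4 − 25.2)·(181 − 118) = 793.8.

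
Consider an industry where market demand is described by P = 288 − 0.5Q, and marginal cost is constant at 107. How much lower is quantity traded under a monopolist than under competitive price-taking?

Under competition P = MC = 107, so Q = (288 − 107)/0.5 = 362.
Monopoly sets MR = MC: 288 − Q = 107 ⇒ Q = 181, P = 288 − 0.5·181 = 197.5.
Change in quantity traded: 181 − 362 = −181.

Quantity traded falls by 181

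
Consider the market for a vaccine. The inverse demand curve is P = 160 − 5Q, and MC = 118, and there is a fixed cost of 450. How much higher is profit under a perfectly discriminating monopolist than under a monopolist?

Profit rises by 88.2

Monopoly sets MR = MC: 160 − 10Q = 118 ⇒ Q = 4.2, P = 160 − 5·4.2 = 139.
Profit = (139 − 118)·4.2 − 450 = −361.8.
A perfectly discriminating monopolist sells every unit with P(Q) ≥ MC(Q), so output equals the competitive quantity Q = 8.4. Each buyer pays their reservation price, so CS = 0 and the firm captures all surplus.
PS equals the full surplus area, 176.4. Profit = 176.4 − 450 = −273.6.
Change in profit: −273.6 − −361.8 = 88.2.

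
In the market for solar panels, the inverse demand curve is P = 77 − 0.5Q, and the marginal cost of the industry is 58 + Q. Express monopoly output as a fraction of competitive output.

Q_m/Q_c = 0.75

Monopoly sets MR = MC: 77 − Q = 58 + Q ⇒ Q = 9.5, P = 77 − 0.5·9.5 = 72.25.
Competitive equilibrium sets price equal to marginal cost: 77 − 0.5Q = 58 + Q, so Q = 38/3 and P = 212/3.
Ratio Q_m/Q_c = 9.5/(38/3) = 0.75.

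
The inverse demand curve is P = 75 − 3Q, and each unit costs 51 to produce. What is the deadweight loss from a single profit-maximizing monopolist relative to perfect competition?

Under competition P = MC = 51, so Q = (75 − 51)/3 = 8.
A monopolist chooses Q where MR = MC. MR = 75 − 6Q; setting this equal to 51 gives Q = 4 and P = 63.
DWL is the triangle between Q = 4 and Q = 8: ½·(8 − 4)·(63 − 51) = 24.

DWL = 24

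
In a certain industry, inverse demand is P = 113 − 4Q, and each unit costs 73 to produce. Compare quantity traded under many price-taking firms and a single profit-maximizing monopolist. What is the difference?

Under competition P = MC = 73, so Q = (113 − 73)/4 = 10.
The monopolist equates marginal revenue to marginal cost: 113 − 8Q = 73, so Q = 5. From demand, P = 93.
Change in quantity traded: 5 − 10 = −5.

Q falls by 5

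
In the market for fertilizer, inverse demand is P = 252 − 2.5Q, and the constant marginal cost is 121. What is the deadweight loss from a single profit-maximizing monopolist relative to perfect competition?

Under competition P = MC = 121, so Q = (252 − 121)/2.5 = 52.4.
Monopoly sets MR = MC: 252 − 5Q = 121 ⇒ Q = 26.2, P = 252 − 2.5·26.2 = 186.5.
DWL is the triangle between Q = 26.2 and Q = 52.4: ½·(52.4 − 26.2)·(186.5 − 121) = 858.05.

DWL = 858.05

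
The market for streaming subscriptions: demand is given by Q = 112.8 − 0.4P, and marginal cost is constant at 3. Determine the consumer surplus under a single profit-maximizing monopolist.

CS = 3892.05

Inverting demand: P = 282 − 2.5Q.
Monopoly sets MR = MC: 282 − 5Q = 3 ⇒ Q = 55.8, P = 282 − 2.5·55.8 = 142.5.
CS = ½·(282 − 142.5)·55.8 = 3892.05.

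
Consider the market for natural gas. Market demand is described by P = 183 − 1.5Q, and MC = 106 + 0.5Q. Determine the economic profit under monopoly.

Profit = 847

The monopolist equates marginal revenue to marginal cost: 183 − 3Q = 106 + 0.5Q, so Q = 22. From demand, P = 150.
Profit = 150·22 − (106·22 + ½·0.5·22²) = 847.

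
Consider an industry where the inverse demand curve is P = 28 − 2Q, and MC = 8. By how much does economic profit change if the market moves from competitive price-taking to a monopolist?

Economic profit rises by 50

Competitive firms price at marginal cost: P = 8, giving Q = 10.
Profit = (8 − 8)·10 = 0.
The monopolist equates marginal revenue to marginal cost: 28 − 4Q = 8, so Q = 5. From demand, P = 18.
Profit = (18 − 8)·5 = 50.
Change in economic profit: 50 − 0 = 50.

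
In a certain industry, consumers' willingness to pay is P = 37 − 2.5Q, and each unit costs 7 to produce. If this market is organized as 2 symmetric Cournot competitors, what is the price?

Cournot with 2 identical firms: the symmetric best-response condition is 37 − 7.5q = 7. Each firm produces q = 4, total output Q = 8, price P = 17.

P = 17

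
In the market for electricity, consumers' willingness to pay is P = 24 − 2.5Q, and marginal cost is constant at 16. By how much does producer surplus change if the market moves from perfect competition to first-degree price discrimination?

PS rises by 12.8

Competitive firms price at marginal cost: P = 16, giving Q = 3.2.
PS = (16 − 16)·3.2 = 0.
Under first-degree price discrimination the firm charges each unit its demand price and produces up to where P = MC, i.e. Q = 3.2. Consumer surplus is zero; producer surplus equals total surplus.
PS = ½·(24 − 16)·3.2 = 12.8.
Change in producer surplus: 12.8 − 0 = 12.8.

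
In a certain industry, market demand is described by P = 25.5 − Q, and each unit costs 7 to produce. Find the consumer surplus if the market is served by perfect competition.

CS = 171.125

Perfect competition: P = MC = 7, so 25.5 − Q = 7 and Q = 18.5.
CS = ½·(25.5 − 7)·18.5 = 171.125.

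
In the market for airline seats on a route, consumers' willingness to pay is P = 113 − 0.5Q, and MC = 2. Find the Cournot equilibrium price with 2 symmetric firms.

P = 39

With 2 symmetric Cournot firms, each firm's FOC gives 113 − 1.5q = 2, so q = 74, Q = 2·74 = 148, and P = 39.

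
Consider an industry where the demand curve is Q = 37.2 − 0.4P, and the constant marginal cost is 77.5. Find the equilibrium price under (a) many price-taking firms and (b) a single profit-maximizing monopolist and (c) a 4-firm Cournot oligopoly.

Competition: P = 77.5; Monopoly: P = 85.25; Cournot: P = 80.6

Inverting demand: P = 93 − 2.5Q.
Competitive firms price at marginal cost: P = 77.5, giving Q = 6.2.
The monopolist equates marginal revenue to marginal cost: 93 − 5Q = 77.5, so Q = 3.1. From demand, P = 85.25.
In a 4-firm Cournot equilibrium, symmetry and the first-order condition give q = (93 − 77.5)/(12.5) = 1.24. So Q = 4.96 and P = 80.6.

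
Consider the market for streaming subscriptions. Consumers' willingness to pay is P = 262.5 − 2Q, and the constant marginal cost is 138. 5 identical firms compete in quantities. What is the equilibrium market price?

P = 158.75

In a 5-firm Cournot equilibrium, symmetry and the first-order condition give q = (262.5 − 138)/(12) = 10.375. So Q = 51.875 and P = 158.75.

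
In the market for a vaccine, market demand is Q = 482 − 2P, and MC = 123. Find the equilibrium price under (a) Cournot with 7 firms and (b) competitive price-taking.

Inverting demand: P = 241 − 0.5Q.
Cournot with 7 identical firms: the symmetric best-response condition is 241 − 4q = 123. Each firm produces q = 29.5, total output Q = 206.5, price P = 137.75.
Competitive firms price at marginal cost: P = 123, giving Q = 236.

Cournot: P = 137.75; Competition: P = 123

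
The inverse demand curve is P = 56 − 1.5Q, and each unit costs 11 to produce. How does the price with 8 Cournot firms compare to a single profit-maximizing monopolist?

Cournot with 8 identical firms: the symmetric best-response condition is 56 − 13.5q = 11. Each firm produces q = 10/3, total output Q = 80/3, price P = 16.
A monopolist chooses Q where MR = MC. MR = 56 − 3Q; setting this equal to 11 gives Q = 15 and P = 33.5.

Cournot: P = 16; Monopoly: P = 33.5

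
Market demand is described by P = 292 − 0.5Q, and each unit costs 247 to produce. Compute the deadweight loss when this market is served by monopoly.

Under competition P = MC = 247, so Q = (292 − 247)/0.5 = 90.
The monopolist equates marginal revenue to marginal cost: 292 − Q = 247, so Q = 45. From demand, P = 269.5.
DWL is the triangle between Q = 45 and Q = 90: ½·(90 − 45)·(269.5 − 247) = 506.25.

DWL = 506.25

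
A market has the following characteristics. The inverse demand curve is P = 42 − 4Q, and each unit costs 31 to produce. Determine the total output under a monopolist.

Q = 1.375

A monopolist chooses Q where MR = MC. MR = 42 − 8Q; setting this equal to 31 gives Q = 1.375 and P = 36.5.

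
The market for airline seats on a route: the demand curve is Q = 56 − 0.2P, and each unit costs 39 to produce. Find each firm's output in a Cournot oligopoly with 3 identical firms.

q_i = 12.05

Inverting demand: P = 280 − 5Q.
With 3 symmetric Cournot firms, each firm's FOC gives 280 − 20q = 39, so q = 12.05, Q = 3·12.05 = 36.15, and P = 99.25.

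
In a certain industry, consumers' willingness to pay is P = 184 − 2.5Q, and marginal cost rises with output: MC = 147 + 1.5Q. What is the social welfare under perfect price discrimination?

TS = 171.125

A perfectly discriminating monopolist sells every unit with P(Q) ≥ MC(Q), so output equals the competitive quantity Q = 9.25. Each buyer pays their reservation price, so CS = 0 and the firm captures all surplus.
TS = 171.125 (equal to competitive TS).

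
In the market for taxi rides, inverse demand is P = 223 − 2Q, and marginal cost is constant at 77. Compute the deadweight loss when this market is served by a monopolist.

DWL = 1332.25

Under competition P = MC = 77, so Q = (223 − 77)/2 = 73.
Monopoly sets MR = MC: 223 − 4Q = 77 ⇒ Q = 36.5, P = 223 − 2·36.5 = 150.
DWL is the triangle between Q = 36.5 and Q = 73: ½·(73 − 36.5)·(150 − 77) = 1332.25.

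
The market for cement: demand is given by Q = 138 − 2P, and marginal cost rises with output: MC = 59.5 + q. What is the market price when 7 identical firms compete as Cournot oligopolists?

Inverting demand: P = 69 − 0.5Q.
In a 7-firm Cournot equilibrium, symmetry and the first-order condition give q = (69 − 59.5)/(5) = 1.9. So Q = 13.3 and P = 62.35.

P = 62.35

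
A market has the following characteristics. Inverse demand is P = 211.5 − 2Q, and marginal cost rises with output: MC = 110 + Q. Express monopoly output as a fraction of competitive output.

Monopoly sets MR = MC: 211.5 − 4Q = 110 + Q ⇒ Q = 20.3, P = 211.5 − 2·20.3 = 170.9.
Competitive equilibrium sets price equal to marginal cost: 211.5 − 2Q = 110 + Q, so Q = 203/6 and P = 863/6.
Ratio Q_m/Q_c = 20.3/(203/6) = 0.6.

Q_m/Q_c = 0.6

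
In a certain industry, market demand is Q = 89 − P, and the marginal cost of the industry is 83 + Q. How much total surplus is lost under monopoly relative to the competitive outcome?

DWL = 1

Inverting demand: P = 89 − Q.
Under competition P = MC: 89 − Q = 83 + Q ⇒ Q = 3, P = 86.
Monopoly sets MR = MC: 89 − 2Q = 83 + Q ⇒ Q = 2, P = 89 − 2 = 87.
CS = ½·(89 − 86)·3 = 4.5; PS = (86·3 − 83·3 − ½·1·3²) = 4.5; TS = 9.
CS = ½·(89 − 87)·2 = 2; PS = (87·2 − 83·2 − ½·1·2²) = 6; TS = 8.
DWL = 9 − 8 = 1.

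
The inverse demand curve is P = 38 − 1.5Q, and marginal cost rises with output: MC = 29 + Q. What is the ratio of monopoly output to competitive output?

Q_m/Q_c = 0.625

Monopoly sets MR = MC: 38 − 3Q = 29 + Q ⇒ Q = 2.25, P = 38 − 1.5·2.25 = 34.625.
Competitive equilibrium sets price equal to marginal cost: 38 − 1.5Q = 29 + Q, so Q = 3.6 and P = 32.6.
Ratio Q_m/Q_c = 2.25/3.6 = 0.625.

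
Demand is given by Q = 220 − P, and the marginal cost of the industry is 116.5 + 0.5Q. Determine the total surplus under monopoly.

TS = 2999.43

Inverting demand: P = 220 − Q.
A monopolist chooses Q where MR = MC. MR = 220 − 2Q; setting this equal to 116.5 + 0.5Q gives Q = 41.4 and P = 178.6.
CS = ½·(220 − 178.6)·41.4 = 856.98; PS = (178.6·41.4 − 116.5·41.4 − ½·0.5·41.4²) = 2142.45; TS = 2999.43.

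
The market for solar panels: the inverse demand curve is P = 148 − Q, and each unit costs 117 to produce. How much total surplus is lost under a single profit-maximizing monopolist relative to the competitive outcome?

Under competition P = MC = 117, so Q = (148 − 117)/1 = 31.
The monopolist equates marginal revenue to marginal cost: 148 − 2Q = 117, so Q = 15.5. From demand, P = 132.5.
DWL is the triangle between Q = 15.5 and Q = 31: ½·(31 − 15.5)·(132.5 − 117) = 120.125.

DWL = 120.125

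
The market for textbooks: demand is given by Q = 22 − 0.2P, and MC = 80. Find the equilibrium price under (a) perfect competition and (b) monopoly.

Competition: P = 80; Monopoly: P = 95

Inverting demand: P = 110 − 5Q.
Competitive firms price at marginal cost: P = 80, giving Q = 6.
A monopolist chooses Q where MR = MC. MR = 110 − 10Q; setting this equal to 80 gives Q = 3 and P = 95.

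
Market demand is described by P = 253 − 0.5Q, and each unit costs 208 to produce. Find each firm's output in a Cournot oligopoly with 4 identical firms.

Cournot with 4 identical firms: the symmetric best-response condition is 253 − 2.5q = 208. Each firm produces q = 18, total output Q = 72, price P = 217.

q_i = 18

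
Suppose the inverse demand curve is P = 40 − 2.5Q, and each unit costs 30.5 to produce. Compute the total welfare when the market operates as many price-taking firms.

TS = 18.05

Under competition P = MC = 30.5, so Q = (40 − 30.5)/2.5 = 3.8.
CS = ½·(40 − 30.5)·3.8 = 18.05; PS = (30.5 − 30.5)·3.8 = 0; TS = 18.05.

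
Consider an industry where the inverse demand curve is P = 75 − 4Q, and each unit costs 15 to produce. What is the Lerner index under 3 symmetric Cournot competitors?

Lerner index = 0.5

Cournot with 3 identical firms: the symmetric best-response condition is 75 − 16q = 15. Each firm produces q = 3.75, total output Q = 11.25, price P = 30.
Lerner index = (P − MC)/P = (30 − 15)/30 = 0.5.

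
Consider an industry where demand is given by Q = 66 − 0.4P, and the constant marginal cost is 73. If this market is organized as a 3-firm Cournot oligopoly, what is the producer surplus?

Inverting demand: P = 165 − 2.5Q.
In a 3-firm Cournot equilibrium, symmetry and the first-order condition give q = (165 − 73)/(10) = 9.2. So Q = 27.6 and P = 96.
PS = (96 − 73)·27.6 = 634.8.

PS = 634.8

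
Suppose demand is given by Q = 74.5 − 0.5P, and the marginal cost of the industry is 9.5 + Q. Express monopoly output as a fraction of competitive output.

Q_m/Q_c = 0.6

Inverting demand: P = 149 − 2Q.
The monopolist equates marginal revenue to marginal cost: 149 − 4Q = 9.5 + Q, so Q = 27.9. From demand, P = 93.2.
Under competition P = MC: 149 − 2Q = 9.5 + Q ⇒ Q = 46.5, P = 56.
Ratio Q_m/Q_c = 27.9/46.5 = 0.6.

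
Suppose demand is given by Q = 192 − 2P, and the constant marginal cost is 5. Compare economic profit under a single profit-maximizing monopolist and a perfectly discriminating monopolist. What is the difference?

Inverting demand: P = 96 − 0.5Q.
The monopolist equates marginal revenue to marginal cost: 96 − Q = 5, so Q = 91. From demand, P = 50.5.
Profit = (50.5 − 5)·91 = 4140.5.
Under first-degree price discrimination the firm charges each unit its demand price and produces up to where P = MC, i.e. Q = 182. Consumer surplus is zero; producer surplus equals total surplus.
PS equals the full surplus area, 8281. Profit = 8281 = 8281.
Change in economic profit: 8281 − 4140.5 = 4140.5.

π rises by 4140.5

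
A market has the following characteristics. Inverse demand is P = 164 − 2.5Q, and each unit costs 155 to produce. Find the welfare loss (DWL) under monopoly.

DWL = 4.05

Perfect competition: P = MC = 155, so 164 − 2.5Q = 155 and Q = 3.6.
The monopolist equates marginal revenue to marginal cost: 164 − 5Q = 155, so Q = 1.8. From demand, P = 159.5.
DWL is the triangle between Q = 1.8 and Q = 3.6: ½·(3.6 − 1.8)·(159.5 − 155) = 4.05.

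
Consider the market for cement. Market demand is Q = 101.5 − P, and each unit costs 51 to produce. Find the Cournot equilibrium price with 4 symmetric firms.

Inverting demand: P = 101.5 − Q.
In a 4-firm Cournot equilibrium, symmetry and the first-order condition give q = (101.5 − 51)/(5) = 10.1. So Q = 40.4 and P = 61.1.

P = 61.1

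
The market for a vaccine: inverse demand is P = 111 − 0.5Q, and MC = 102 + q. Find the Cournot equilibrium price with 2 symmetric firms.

With 2 symmetric Cournot firms, each firm's FOC gives 111 − 1.5q = 102 + q, so q = 3.6, Q = 2·3.6 = 7.2, and P = 107.4.

P = 107.4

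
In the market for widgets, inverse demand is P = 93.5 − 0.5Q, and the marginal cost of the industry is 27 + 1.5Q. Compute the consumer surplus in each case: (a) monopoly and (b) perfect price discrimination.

Monopoly sets MR = MC: 93.5 − Q = 27 + 1.5Q ⇒ Q = 26.6, P = 93.5 − 0.5·26.6 = 80.2.
CS = ½·(93.5 − 80.2)·26.6 = 176.89.
With perfect price discrimination, output is the efficient level Q = 33.25 (where demand meets MC), but every buyer pays their willingness to pay: CS = 0 and PS = total surplus.
CS = 0.

Monopoly: CS = 176.89; Perfect PD: CS = 0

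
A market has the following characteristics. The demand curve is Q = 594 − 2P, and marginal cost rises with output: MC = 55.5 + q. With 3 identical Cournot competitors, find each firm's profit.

Inverting demand: P = 297 − 0.5Q.
Cournot with 3 identical firms: the symmetric best-response condition is 297 − 2q = 55.5 + q. Each firm produces q = 80.5, total output Q = 241.5, price P = 176.25.
Each firm's profit = 176.25·80.5 − (55.5·80.5 + ½·1·80.5²) = 6480.25.

π_i = 6480.25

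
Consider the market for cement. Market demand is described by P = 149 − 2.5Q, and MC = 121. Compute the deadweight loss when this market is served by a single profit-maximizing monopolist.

Competitive firms price at marginal cost: P = 121, giving Q = 11.2.
The monopolist equates marginal revenue to marginal cost: 149 − 5Q = 121, so Q = 5.6. From demand, P = 135.
DWL is the triangle between Q = 5.6 and Q = 11.2: ½·(11.2 − 5.6)·(135 − 121) = 39.2.

DWL = 39.2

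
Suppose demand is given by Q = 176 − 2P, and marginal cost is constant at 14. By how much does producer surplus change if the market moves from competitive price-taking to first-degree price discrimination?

Inverting demand: P = 88 − 0.5Q.
Perfect competition: P = MC = 14, so 88 − 0.5Q = 14 and Q = 148.
PS = (14 − 14)·148 = 0.
A perfectly discriminating monopolist sells every unit with P(Q) ≥ MC(Q), so output equals the competitive quantity Q = 148. Each buyer pays their reservation price, so CS = 0 and the firm captures all surplus.
PS = ½·(88 − 14)·148 = 5476.
Change in producer surplus: 5476 − 0 = 5476.

Producer surplus rises by 5476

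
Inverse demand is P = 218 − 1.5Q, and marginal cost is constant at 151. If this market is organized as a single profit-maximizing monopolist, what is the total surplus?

TS = 1122.25

The monopolist equates marginal revenue to marginal cost: 218 − 3Q = 151, so Q = 67/3. From demand, P = 184.5.
CS = ½·(218 − 184.5)·67/3 = 4489/12; PS = (184.5 − 151)·67/3 = 4489/6; TS = 1122.25.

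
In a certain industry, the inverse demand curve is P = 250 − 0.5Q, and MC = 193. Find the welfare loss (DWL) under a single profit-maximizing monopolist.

DWL = 812.25

Under competition P = MC = 193, so Q = (250 − 193)/0.5 = 114.
A monopolist chooses Q where MR = MC. MR = 250 − Q; setting this equal to 193 gives Q = 57 and P = 221.5.
DWL is the triangle between Q = 57 and Q = 114: ½·(114 − 57)·(221.5 − 193) = 812.25.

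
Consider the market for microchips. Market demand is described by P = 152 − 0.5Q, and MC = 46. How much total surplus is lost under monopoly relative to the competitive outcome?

DWL = 2809

Under competition P = MC = 46, so Q = (152 − 46)/0.5 = 212.
The monopolist equates marginal revenue to marginal cost: 152 − Q = 46, so Q = 106. From demand, P = 99.
DWL is the triangle between Q = 106 and Q = 212: ½·(212 − 106)·(99 − 46) = 2809.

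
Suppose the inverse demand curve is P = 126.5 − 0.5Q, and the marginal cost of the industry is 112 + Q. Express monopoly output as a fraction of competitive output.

Q_m/Q_c = 0.75

Monopoly sets MR = MC: 126.5 − Q = 112 + Q ⇒ Q = 7.25, P = 126.5 − 0.5·7.25 = 122.875.
Competitive equilibrium sets price equal to marginal cost: 126.5 − 0.5Q = 112 + Q, so Q = 29/3 and P = 365/3.
Ratio Q_m/Q_c = 7.25/(29/3) = 0.75.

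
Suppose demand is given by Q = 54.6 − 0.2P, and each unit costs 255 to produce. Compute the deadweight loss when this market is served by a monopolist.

DWL = 8.1

Inverting demand: P = 273 − 5Q.
Competitive firms price at marginal cost: P = 255, giving Q = 3.6.
The monopolist equates marginal revenue to marginal cost: 273 − 10Q = 255, so Q = 1.8. From demand, P = 264.
DWL is the triangle between Q = 1.8 and Q = 3.6: ½·(3.6 − 1.8)·(264 − 255) = 8.1.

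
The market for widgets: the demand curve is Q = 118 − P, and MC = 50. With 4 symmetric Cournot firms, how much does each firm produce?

Inverting demand: P = 118 − Q.
In a 4-firm Cournot equilibrium, symmetry and the first-order condition give q = (118 − 50)/(5) = 13.6. So Q = 54.4 and P = 63.6.

q_i = 13.6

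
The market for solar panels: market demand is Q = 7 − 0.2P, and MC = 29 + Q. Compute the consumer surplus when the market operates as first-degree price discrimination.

Inverting demand: P = 35 − 5Q.
A perfectly discriminating monopolist sells every unit with P(Q) ≥ MC(Q), so output equals the competitive quantity Q = 1. Each buyer pays their reservation price, so CS = 0 and the firm captures all surplus.
CS = 0.

CS = 0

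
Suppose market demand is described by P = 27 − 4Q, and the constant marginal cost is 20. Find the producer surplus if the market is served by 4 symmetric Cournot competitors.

In a 4-firm Cournot equilibrium, symmetry and the first-order condition give q = (27 − 20)/(20) = 0.35. So Q = 1.4 and P = 21.4.
PS = (21.4 − 20)·1.4 = 1.96.

PS = 1.96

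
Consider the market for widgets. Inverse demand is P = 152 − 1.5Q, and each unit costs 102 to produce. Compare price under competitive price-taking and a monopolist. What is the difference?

P rises by 25

Perfect competition: P = MC = 102, so 152 − 1.5Q = 102 and Q = 100/3.
Monopoly sets MR = MC: 152 − 3Q = 102 ⇒ Q = 50/3, P = 152 − 1.5·50/3 = 127.
Change in price: 127 − 102 = 25.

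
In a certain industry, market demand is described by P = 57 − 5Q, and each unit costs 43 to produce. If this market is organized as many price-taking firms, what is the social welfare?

Under competition P = MC = 43, so Q = (57 − 43)/5 = 2.8.
CS = ½·(57 − 43)·2.8 = 19.6; PS = (43 − 43)·2.8 = 0; TS = 19.6.

TS = 19.6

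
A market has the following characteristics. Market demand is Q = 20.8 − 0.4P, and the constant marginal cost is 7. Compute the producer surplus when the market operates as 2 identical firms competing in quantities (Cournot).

Inverting demand: P = 52 − 2.5Q.
In a 2-firm Cournot equilibrium, symmetry and the first-order condition give q = (52 − 7)/(7.5) = 6. So Q = 12 and P = 22.
PS = (22 − 7)·12 = 180.

PS = 180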